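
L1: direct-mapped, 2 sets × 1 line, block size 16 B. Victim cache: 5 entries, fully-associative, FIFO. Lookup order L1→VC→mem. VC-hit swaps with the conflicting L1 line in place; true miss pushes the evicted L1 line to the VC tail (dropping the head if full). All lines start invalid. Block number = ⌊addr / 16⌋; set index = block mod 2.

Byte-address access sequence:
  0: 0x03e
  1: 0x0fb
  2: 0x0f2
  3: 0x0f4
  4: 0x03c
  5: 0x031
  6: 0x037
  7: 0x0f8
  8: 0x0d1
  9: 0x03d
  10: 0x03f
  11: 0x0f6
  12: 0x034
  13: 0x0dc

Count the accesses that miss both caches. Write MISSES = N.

0: 0x3e (blk 3, set 1) → MISS  vc=[]
1: 0xfb (blk 15, set 1) → MISS  vc=[3]
2: 0xf2 (blk 15, set 1) → L1-HIT  vc=[3]
3: 0xf4 (blk 15, set 1) → L1-HIT  vc=[3]
4: 0x3c (blk 3, set 1) → VC-HIT  vc=[15]
5: 0x31 (blk 3, set 1) → L1-HIT  vc=[15]
6: 0x37 (blk 3, set 1) → L1-HIT  vc=[15]
7: 0xf8 (blk 15, set 1) → VC-HIT  vc=[3]
8: 0xd1 (blk 13, set 1) → MISS  vc=[3, 15]
9: 0x3d (blk 3, set 1) → VC-HIT  vc=[13, 15]
10: 0x3f (blk 3, set 1) → L1-HIT  vc=[13, 15]
11: 0xf6 (blk 15, set 1) → VC-HIT  vc=[13, 3]
12: 0x34 (blk 3, set 1) → VC-HIT  vc=[13, 15]
13: 0xdc (blk 13, set 1) → VC-HIT  vc=[3, 15]

MISSES = 3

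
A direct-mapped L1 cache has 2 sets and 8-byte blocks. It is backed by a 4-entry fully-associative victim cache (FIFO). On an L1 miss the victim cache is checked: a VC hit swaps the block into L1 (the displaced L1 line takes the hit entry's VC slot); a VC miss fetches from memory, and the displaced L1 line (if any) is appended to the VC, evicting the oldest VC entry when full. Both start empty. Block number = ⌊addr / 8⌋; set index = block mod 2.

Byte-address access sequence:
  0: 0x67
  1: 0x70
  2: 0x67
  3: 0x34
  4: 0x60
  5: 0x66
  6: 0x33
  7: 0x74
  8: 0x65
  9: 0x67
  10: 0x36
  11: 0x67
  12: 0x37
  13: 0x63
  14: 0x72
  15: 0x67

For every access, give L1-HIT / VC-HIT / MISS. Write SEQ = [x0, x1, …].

SEQ = [MISS, MISS, VC-HIT, MISS, VC-HIT, L1-HIT, VC-HIT, VC-HIT, VC-HIT, L1-HIT, VC-HIT, VC-HIT, VC-HIT, VC-HIT, VC-HIT, VC-HIT]

0: 0x67 (blk 12, set 0) → MISS  vc=[]
1: 0x70 (blk 14, set 0) → MISS  vc=[12]
2: 0x67 (blk 12, set 0) → VC-HIT  vc=[14]
3: 0x34 (blk 6, set 0) → MISS  vc=[14, 12]
4: 0x60 (blk 12, set 0) → VC-HIT  vc=[14, 6]
5: 0x66 (blk 12, set 0) → L1-HIT  vc=[14, 6]
6: 0x33 (blk 6, set 0) → VC-HIT  vc=[14, 12]
7: 0x74 (blk 14, set 0) → VC-HIT  vc=[6, 12]
8: 0x65 (blk 12, set 0) → VC-HIT  vc=[6, 14]
9: 0x67 (blk 12, set 0) → L1-HIT  vc=[6, 14]
10: 0x36 (blk 6, set 0) → VC-HIT  vc=[12, 14]
11: 0x67 (blk 12, set 0) → VC-HIT  vc=[6, 14]
12: 0x37 (blk 6, set 0) → VC-HIT  vc=[12, 14]
13: 0x63 (blk 12, set 0) → VC-HIT  vc=[6, 14]
14: 0x72 (blk 14, set 0) → VC-HIT  vc=[6, 12]
15: 0x67 (blk 12, set 0) → VC-HIT  vc=[6, 14]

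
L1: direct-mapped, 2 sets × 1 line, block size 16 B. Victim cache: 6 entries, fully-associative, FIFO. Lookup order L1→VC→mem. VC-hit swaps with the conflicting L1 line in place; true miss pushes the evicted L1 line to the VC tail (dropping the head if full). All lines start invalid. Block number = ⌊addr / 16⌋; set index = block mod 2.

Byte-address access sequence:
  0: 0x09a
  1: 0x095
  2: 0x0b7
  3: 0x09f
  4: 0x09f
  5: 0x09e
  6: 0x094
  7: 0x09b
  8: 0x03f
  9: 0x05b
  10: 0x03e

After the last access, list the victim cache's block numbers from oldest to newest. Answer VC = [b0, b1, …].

VC = [11, 9, 5]

#0 0x9a→b9/s1 MISS; vc=[]
#1 0x95→b9/s1 L1-HIT; vc=[]
#2 0xb7→b11/s1 MISS; vc=[9]
#3 0x9f→b9/s1 VC-HIT; vc=[11]
#4 0x9f→b9/s1 L1-HIT; vc=[11]
#5 0x9e→b9/s1 L1-HIT; vc=[11]
#6 0x94→b9/s1 L1-HIT; vc=[11]
#7 0x9b→b9/s1 L1-HIT; vc=[11]
#8 0x3f→b3/s1 MISS; vc=[11,9]
#9 0x5b→b5/s1 MISS; vc=[11,9,3]
#10 0x3e→b3/s1 VC-HIT; vc=[11,9,5]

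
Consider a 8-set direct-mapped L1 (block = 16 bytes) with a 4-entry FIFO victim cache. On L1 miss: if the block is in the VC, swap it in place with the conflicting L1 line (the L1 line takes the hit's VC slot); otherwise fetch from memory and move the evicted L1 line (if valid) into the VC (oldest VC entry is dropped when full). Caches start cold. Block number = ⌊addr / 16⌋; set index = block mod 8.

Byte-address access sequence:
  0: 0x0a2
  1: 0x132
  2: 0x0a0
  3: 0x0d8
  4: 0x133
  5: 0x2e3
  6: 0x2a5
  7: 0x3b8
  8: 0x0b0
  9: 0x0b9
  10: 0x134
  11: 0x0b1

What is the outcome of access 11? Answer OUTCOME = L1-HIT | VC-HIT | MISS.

OUTCOME = VC-HIT

#0 0xa2→b10/s2 MISS; vc=[]
#1 0x132→b19/s3 MISS; vc=[]
#2 0xa0→b10/s2 L1-HIT; vc=[]
#3 0xd8→b13/s5 MISS; vc=[]
#4 0x133→b19/s3 L1-HIT; vc=[]
#5 0x2e3→b46/s6 MISS; vc=[]
#6 0x2a5→b42/s2 MISS; vc=[10]
#7 0x3b8→b59/s3 MISS; vc=[10,19]
#8 0xb0→b11/s3 MISS; vc=[10,19,59]
#9 0xb9→b11/s3 L1-HIT; vc=[10,19,59]
#10 0x134→b19/s3 VC-HIT; vc=[10,11,59]
#11 0xb1→b11/s3 VC-HIT; vc=[10,19,59]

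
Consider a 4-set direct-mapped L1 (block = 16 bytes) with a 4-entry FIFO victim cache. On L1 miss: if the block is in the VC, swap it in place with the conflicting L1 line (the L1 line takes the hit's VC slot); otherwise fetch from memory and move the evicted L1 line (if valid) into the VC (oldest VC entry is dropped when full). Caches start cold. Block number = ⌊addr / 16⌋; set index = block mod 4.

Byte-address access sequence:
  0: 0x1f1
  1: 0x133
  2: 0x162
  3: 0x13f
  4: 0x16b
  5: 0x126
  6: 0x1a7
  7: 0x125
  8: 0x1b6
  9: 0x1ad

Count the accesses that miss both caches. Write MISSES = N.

  [0] addr=0x1f1 blk=31 s=3: MISS | VC []
  [1] addr=0x133 blk=19 s=3: MISS | VC [31]
  [2] addr=0x162 blk=22 s=2: MISS | VC [31]
  [3] addr=0x13f blk=19 s=3: L1-HIT | VC [31]
  [4] addr=0x16b blk=22 s=2: L1-HIT | VC [31]
  [5] addr=0x126 blk=18 s=2: MISS | VC [31, 22]
  [6] addr=0x1a7 blk=26 s=2: MISS | VC [31, 22, 18]
  [7] addr=0x125 blk=18 s=2: VC-HIT | VC [31, 22, 26]
  [8] addr=0x1b6 blk=27 s=3: MISS | VC [31, 22, 26, 19]
  [9] addr=0x1ad blk=26 s=2: VC-HIT | VC [31, 22, 18, 19]

MISSES = 6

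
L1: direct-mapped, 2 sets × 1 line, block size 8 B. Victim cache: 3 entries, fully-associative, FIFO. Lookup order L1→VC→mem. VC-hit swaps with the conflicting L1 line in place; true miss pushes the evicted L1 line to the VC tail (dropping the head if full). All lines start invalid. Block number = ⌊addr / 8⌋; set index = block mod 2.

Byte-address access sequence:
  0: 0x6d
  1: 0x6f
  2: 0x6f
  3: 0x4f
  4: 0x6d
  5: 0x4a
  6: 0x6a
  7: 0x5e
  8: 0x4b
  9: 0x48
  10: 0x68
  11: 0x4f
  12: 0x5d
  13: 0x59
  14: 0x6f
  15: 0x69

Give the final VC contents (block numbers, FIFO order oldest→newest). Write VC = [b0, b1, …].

VC = [9, 11]

  [0] addr=0x6d blk=13 s=1: MISS | VC []
  [1] addr=0x6f blk=13 s=1: L1-HIT | VC []
  [2] addr=0x6f blk=13 s=1: L1-HIT | VC []
  [3] addr=0x4f blk=9 s=1: MISS | VC [13]
  [4] addr=0x6d blk=13 s=1: VC-HIT | VC [9]
  [5] addr=0x4a blk=9 s=1: VC-HIT | VC [13]
  [6] addr=0x6a blk=13 s=1: VC-HIT | VC [9]
  [7] addr=0x5e blk=11 s=1: MISS | VC [9, 13]
  [8] addr=0x4b blk=9 s=1: VC-HIT | VC [11, 13]
  [9] addr=0x48 blk=9 s=1: L1-HIT | VC [11, 13]
  [10] addr=0x68 blk=13 s=1: VC-HIT | VC [11, 9]
  [11] addr=0x4f blk=9 s=1: VC-HIT | VC [11, 13]
  [12] addr=0x5d blk=11 s=1: VC-HIT | VC [9, 13]
  [13] addr=0x59 blk=11 s=1: L1-HIT | VC [9, 13]
  [14] addr=0x6f blk=13 s=1: VC-HIT | VC [9, 11]
  [15] addr=0x69 blk=13 s=1: L1-HIT | VC [9, 11]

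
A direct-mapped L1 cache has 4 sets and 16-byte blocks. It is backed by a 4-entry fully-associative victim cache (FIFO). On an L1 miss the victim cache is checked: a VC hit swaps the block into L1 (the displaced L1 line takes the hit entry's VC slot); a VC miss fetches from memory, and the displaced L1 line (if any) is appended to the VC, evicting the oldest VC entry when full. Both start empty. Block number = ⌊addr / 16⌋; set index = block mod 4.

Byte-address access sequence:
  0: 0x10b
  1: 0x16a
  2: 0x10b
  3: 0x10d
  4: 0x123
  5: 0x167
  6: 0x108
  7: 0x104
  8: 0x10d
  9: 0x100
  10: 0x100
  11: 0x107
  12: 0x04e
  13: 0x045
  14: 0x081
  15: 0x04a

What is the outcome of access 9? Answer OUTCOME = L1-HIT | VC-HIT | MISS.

#0 0x10b→b16/s0 MISS; vc=[]
#1 0x16a→b22/s2 MISS; vc=[]
#2 0x10b→b16/s0 L1-HIT; vc=[]
#3 0x10d→b16/s0 L1-HIT; vc=[]
#4 0x123→b18/s2 MISS; vc=[22]
#5 0x167→b22/s2 VC-HIT; vc=[18]
#6 0x108→b16/s0 L1-HIT; vc=[18]
#7 0x104→b16/s0 L1-HIT; vc=[18]
#8 0x10d→b16/s0 L1-HIT; vc=[18]
#9 0x100→b16/s0 L1-HIT; vc=[18]
#10 0x100→b16/s0 L1-HIT; vc=[18]
#11 0x107→b16/s0 L1-HIT; vc=[18]
#12 0x4e→b4/s0 MISS; vc=[18,16]
#13 0x45→b4/s0 L1-HIT; vc=[18,16]
#14 0x81→b8/s0 MISS; vc=[18,16,4]
#15 0x4a→b4/s0 VC-HIT; vc=[18,16,8]

OUTCOME = L1-HIT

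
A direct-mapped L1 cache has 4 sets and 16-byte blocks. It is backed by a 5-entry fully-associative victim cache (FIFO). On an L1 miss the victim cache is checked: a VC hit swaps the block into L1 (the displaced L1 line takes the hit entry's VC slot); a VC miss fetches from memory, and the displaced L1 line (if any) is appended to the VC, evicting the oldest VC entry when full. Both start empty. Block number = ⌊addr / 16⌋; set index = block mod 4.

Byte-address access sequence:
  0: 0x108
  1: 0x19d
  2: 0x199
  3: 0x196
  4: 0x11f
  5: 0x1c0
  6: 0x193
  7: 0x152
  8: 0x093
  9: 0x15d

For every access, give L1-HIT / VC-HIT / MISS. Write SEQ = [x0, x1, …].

  [0] addr=0x108 blk=16 s=0: MISS | VC []
  [1] addr=0x19d blk=25 s=1: MISS | VC []
  [2] addr=0x199 blk=25 s=1: L1-HIT | VC []
  [3] addr=0x196 blk=25 s=1: L1-HIT | VC []
  [4] addr=0x11f blk=17 s=1: MISS | VC [25]
  [5] addr=0x1c0 blk=28 s=0: MISS | VC [25, 16]
  [6] addr=0x193 blk=25 s=1: VC-HIT | VC [17, 16]
  [7] addr=0x152 blk=21 s=1: MISS | VC [17, 16, 25]
  [8] addr=0x93 blk=9 s=1: MISS | VC [17, 16, 25, 21]
  [9] addr=0x15d blk=21 s=1: VC-HIT | VC [17, 16, 25, 9]

SEQ = [MISS, MISS, L1-HIT, L1-HIT, MISS, MISS, VC-HIT, MISS, MISS, VC-HIT]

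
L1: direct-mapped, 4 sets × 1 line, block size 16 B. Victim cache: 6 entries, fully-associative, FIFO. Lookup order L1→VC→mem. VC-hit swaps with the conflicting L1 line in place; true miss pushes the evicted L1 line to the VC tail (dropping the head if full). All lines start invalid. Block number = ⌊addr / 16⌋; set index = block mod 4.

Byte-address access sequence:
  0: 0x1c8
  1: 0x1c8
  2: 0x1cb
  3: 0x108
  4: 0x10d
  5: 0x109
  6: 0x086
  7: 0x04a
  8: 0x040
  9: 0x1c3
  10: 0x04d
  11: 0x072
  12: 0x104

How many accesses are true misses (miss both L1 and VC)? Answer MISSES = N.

MISSES = 5

0: 0x1c8 (blk 28, set 0) → MISS  vc=[]
1: 0x1c8 (blk 28, set 0) → L1-HIT  vc=[]
2: 0x1cb (blk 28, set 0) → L1-HIT  vc=[]
3: 0x108 (blk 16, set 0) → MISS  vc=[28]
4: 0x10d (blk 16, set 0) → L1-HIT  vc=[28]
5: 0x109 (blk 16, set 0) → L1-HIT  vc=[28]
6: 0x86 (blk 8, set 0) → MISS  vc=[28, 16]
7: 0x4a (blk 4, set 0) → MISS  vc=[28, 16, 8]
8: 0x40 (blk 4, set 0) → L1-HIT  vc=[28, 16, 8]
9: 0x1c3 (blk 28, set 0) → VC-HIT  vc=[4, 16, 8]
10: 0x4d (blk 4, set 0) → VC-HIT  vc=[28, 16, 8]
11: 0x72 (blk 7, set 3) → MISS  vc=[28, 16, 8]
12: 0x104 (blk 16, set 0) → VC-HIT  vc=[28, 4, 8]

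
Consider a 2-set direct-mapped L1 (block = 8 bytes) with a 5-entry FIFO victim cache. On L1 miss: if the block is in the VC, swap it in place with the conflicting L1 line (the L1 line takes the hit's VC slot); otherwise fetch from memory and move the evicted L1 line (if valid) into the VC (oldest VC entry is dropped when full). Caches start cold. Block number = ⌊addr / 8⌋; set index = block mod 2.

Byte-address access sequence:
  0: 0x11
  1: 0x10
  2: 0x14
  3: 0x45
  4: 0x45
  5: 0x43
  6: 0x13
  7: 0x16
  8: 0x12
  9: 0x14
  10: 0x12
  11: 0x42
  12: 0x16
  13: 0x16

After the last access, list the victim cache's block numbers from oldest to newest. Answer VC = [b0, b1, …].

#0 0x11→b2/s0 MISS; vc=[]
#1 0x10→b2/s0 L1-HIT; vc=[]
#2 0x14→b2/s0 L1-HIT; vc=[]
#3 0x45→b8/s0 MISS; vc=[2]
#4 0x45→b8/s0 L1-HIT; vc=[2]
#5 0x43→b8/s0 L1-HIT; vc=[2]
#6 0x13→b2/s0 VC-HIT; vc=[8]
#7 0x16→b2/s0 L1-HIT; vc=[8]
#8 0x12→b2/s0 L1-HIT; vc=[8]
#9 0x14→b2/s0 L1-HIT; vc=[8]
#10 0x12→b2/s0 L1-HIT; vc=[8]
#11 0x42→b8/s0 VC-HIT; vc=[2]
#12 0x16→b2/s0 VC-HIT; vc=[8]
#13 0x16→b2/s0 L1-HIT; vc=[8]

VC = [8]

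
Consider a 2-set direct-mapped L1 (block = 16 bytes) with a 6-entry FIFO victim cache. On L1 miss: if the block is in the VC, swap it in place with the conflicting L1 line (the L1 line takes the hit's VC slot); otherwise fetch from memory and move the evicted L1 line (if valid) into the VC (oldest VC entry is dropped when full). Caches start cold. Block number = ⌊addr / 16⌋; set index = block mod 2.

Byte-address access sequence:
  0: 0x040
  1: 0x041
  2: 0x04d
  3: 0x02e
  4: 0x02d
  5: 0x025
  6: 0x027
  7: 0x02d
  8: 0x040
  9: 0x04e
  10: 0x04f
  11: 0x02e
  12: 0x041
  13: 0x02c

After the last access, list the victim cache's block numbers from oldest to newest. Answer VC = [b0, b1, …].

0: 0x40 (blk 4, set 0) → MISS  vc=[]
1: 0x41 (blk 4, set 0) → L1-HIT  vc=[]
2: 0x4d (blk 4, set 0) → L1-HIT  vc=[]
3: 0x2e (blk 2, set 0) → MISS  vc=[4]
4: 0x2d (blk 2, set 0) → L1-HIT  vc=[4]
5: 0x25 (blk 2, set 0) → L1-HIT  vc=[4]
6: 0x27 (blk 2, set 0) → L1-HIT  vc=[4]
7: 0x2d (blk 2, set 0) → L1-HIT  vc=[4]
8: 0x40 (blk 4, set 0) → VC-HIT  vc=[2]
9: 0x4e (blk 4, set 0) → L1-HIT  vc=[2]
10: 0x4f (blk 4, set 0) → L1-HIT  vc=[2]
11: 0x2e (blk 2, set 0) → VC-HIT  vc=[4]
12: 0x41 (blk 4, set 0) → VC-HIT  vc=[2]
13: 0x2c (blk 2, set 0) → VC-HIT  vc=[4]

VC = [4]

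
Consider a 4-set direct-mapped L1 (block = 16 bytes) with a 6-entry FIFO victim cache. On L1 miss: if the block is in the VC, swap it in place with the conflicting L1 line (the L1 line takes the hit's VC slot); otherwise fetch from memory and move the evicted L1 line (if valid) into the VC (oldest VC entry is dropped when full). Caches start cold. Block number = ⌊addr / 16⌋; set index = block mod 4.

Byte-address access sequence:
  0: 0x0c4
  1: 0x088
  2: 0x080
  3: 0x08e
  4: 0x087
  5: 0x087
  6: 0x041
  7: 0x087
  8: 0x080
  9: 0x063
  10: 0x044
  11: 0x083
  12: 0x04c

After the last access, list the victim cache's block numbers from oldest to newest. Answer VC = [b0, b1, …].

VC = [12, 8]

0: 0xc4 (blk 12, set 0) → MISS  vc=[]
1: 0x88 (blk 8, set 0) → MISS  vc=[12]
2: 0x80 (blk 8, set 0) → L1-HIT  vc=[12]
3: 0x8e (blk 8, set 0) → L1-HIT  vc=[12]
4: 0x87 (blk 8, set 0) → L1-HIT  vc=[12]
5: 0x87 (blk 8, set 0) → L1-HIT  vc=[12]
6: 0x41 (blk 4, set 0) → MISS  vc=[12, 8]
7: 0x87 (blk 8, set 0) → VC-HIT  vc=[12, 4]
8: 0x80 (blk 8, set 0) → L1-HIT  vc=[12, 4]
9: 0x63 (blk 6, set 2) → MISS  vc=[12, 4]
10: 0x44 (blk 4, set 0) → VC-HIT  vc=[12, 8]
11: 0x83 (blk 8, set 0) → VC-HIT  vc=[12, 4]
12: 0x4c (blk 4, set 0) → VC-HIT  vc=[12, 8]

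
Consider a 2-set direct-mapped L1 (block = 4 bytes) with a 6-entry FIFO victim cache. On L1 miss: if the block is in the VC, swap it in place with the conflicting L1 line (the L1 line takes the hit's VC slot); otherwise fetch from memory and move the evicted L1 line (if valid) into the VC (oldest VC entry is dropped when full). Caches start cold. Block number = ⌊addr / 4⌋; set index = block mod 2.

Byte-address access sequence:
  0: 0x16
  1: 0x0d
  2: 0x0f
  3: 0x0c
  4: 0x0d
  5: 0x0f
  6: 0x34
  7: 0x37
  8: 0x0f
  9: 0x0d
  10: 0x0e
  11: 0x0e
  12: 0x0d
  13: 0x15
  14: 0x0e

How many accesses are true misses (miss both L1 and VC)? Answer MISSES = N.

0: 0x16 (blk 5, set 1) → MISS  vc=[]
1: 0xd (blk 3, set 1) → MISS  vc=[5]
2: 0xf (blk 3, set 1) → L1-HIT  vc=[5]
3: 0xc (blk 3, set 1) → L1-HIT  vc=[5]
4: 0xd (blk 3, set 1) → L1-HIT  vc=[5]
5: 0xf (blk 3, set 1) → L1-HIT  vc=[5]
6: 0x34 (blk 13, set 1) → MISS  vc=[5, 3]
7: 0x37 (blk 13, set 1) → L1-HIT  vc=[5, 3]
8: 0xf (blk 3, set 1) → VC-HIT  vc=[5, 13]
9: 0xd (blk 3, set 1) → L1-HIT  vc=[5, 13]
10: 0xe (blk 3, set 1) → L1-HIT  vc=[5, 13]
11: 0xe (blk 3, set 1) → L1-HIT  vc=[5, 13]
12: 0xd (blk 3, set 1) → L1-HIT  vc=[5, 13]
13: 0x15 (blk 5, set 1) → VC-HIT  vc=[3, 13]
14: 0xe (blk 3, set 1) → VC-HIT  vc=[5, 13]

MISSES = 3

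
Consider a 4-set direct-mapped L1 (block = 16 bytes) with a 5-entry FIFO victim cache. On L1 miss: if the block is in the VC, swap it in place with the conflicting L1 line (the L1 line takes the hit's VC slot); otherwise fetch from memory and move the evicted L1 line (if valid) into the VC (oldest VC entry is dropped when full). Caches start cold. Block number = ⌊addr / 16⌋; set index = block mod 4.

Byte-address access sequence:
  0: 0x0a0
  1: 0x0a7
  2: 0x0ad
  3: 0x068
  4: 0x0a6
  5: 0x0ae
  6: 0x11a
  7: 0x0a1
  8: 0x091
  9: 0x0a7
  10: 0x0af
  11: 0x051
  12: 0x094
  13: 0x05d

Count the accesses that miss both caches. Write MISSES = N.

#0 0xa0→b10/s2 MISS; vc=[]
#1 0xa7→b10/s2 L1-HIT; vc=[]
#2 0xad→b10/s2 L1-HIT; vc=[]
#3 0x68→b6/s2 MISS; vc=[10]
#4 0xa6→b10/s2 VC-HIT; vc=[6]
#5 0xae→b10/s2 L1-HIT; vc=[6]
#6 0x11a→b17/s1 MISS; vc=[6]
#7 0xa1→b10/s2 L1-HIT; vc=[6]
#8 0x91→b9/s1 MISS; vc=[6,17]
#9 0xa7→b10/s2 L1-HIT; vc=[6,17]
#10 0xaf→b10/s2 L1-HIT; vc=[6,17]
#11 0x51→b5/s1 MISS; vc=[6,17,9]
#12 0x94→b9/s1 VC-HIT; vc=[6,17,5]
#13 0x5d→b5/s1 VC-HIT; vc=[6,17,9]

MISSES = 5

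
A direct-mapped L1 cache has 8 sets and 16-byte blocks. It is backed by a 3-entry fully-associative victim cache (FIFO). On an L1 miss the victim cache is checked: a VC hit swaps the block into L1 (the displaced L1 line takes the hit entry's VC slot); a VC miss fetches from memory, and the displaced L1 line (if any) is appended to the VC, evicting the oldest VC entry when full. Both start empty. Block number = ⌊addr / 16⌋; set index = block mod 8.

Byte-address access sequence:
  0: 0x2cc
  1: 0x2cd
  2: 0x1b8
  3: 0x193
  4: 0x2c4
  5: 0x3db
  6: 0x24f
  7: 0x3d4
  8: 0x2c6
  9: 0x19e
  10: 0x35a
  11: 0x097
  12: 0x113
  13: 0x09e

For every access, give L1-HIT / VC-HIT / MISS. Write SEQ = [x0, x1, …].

#0 0x2cc→b44/s4 MISS; vc=[]
#1 0x2cd→b44/s4 L1-HIT; vc=[]
#2 0x1b8→b27/s3 MISS; vc=[]
#3 0x193→b25/s1 MISS; vc=[]
#4 0x2c4→b44/s4 L1-HIT; vc=[]
#5 0x3db→b61/s5 MISS; vc=[]
#6 0x24f→b36/s4 MISS; vc=[44]
#7 0x3d4→b61/s5 L1-HIT; vc=[44]
#8 0x2c6→b44/s4 VC-HIT; vc=[36]
#9 0x19e→b25/s1 L1-HIT; vc=[36]
#10 0x35a→b53/s5 MISS; vc=[36,61]
#11 0x97→b9/s1 MISS; vc=[36,61,25]
#12 0x113→b17/s1 MISS; vc=[61,25,9]
#13 0x9e→b9/s1 VC-HIT; vc=[61,25,17]

SEQ = [MISS, L1-HIT, MISS, MISS, L1-HIT, MISS, MISS, L1-HIT, VC-HIT, L1-HIT, MISS, MISS, MISS, VC-HIT]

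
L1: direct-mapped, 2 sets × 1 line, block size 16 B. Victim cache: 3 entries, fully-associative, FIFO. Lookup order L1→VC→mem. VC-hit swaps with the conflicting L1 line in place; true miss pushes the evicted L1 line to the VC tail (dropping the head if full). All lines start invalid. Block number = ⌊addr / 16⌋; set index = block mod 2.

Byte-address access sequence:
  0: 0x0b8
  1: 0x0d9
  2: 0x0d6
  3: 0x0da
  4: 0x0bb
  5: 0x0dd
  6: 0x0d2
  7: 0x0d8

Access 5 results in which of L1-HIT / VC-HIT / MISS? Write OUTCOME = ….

OUTCOME = VC-HIT

  [0] addr=0xb8 blk=11 s=1: MISS | VC []
  [1] addr=0xd9 blk=13 s=1: MISS | VC [11]
  [2] addr=0xd6 blk=13 s=1: L1-HIT | VC [11]
  [3] addr=0xda blk=13 s=1: L1-HIT | VC [11]
  [4] addr=0xbb blk=11 s=1: VC-HIT | VC [13]
  [5] addr=0xdd blk=13 s=1: VC-HIT | VC [11]
  [6] addr=0xd2 blk=13 s=1: L1-HIT | VC [11]
  [7] addr=0xd8 blk=13 s=1: L1-HIT | VC [11]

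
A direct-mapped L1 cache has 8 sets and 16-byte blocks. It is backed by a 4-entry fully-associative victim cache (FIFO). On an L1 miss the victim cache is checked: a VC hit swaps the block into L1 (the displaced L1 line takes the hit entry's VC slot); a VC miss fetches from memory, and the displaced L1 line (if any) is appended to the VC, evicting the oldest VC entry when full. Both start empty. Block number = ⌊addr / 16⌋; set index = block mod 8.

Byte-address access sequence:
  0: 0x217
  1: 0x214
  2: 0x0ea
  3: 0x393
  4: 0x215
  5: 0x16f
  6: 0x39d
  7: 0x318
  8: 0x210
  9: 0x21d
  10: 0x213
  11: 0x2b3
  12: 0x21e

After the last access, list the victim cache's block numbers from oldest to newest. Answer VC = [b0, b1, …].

VC = [49, 14, 57]

0: 0x217 (blk 33, set 1) → MISS  vc=[]
1: 0x214 (blk 33, set 1) → L1-HIT  vc=[]
2: 0xea (blk 14, set 6) → MISS  vc=[]
3: 0x393 (blk 57, set 1) → MISS  vc=[33]
4: 0x215 (blk 33, set 1) → VC-HIT  vc=[57]
5: 0x16f (blk 22, set 6) → MISS  vc=[57, 14]
6: 0x39d (blk 57, set 1) → VC-HIT  vc=[33, 14]
7: 0x318 (blk 49, set 1) → MISS  vc=[33, 14, 57]
8: 0x210 (blk 33, set 1) → VC-HIT  vc=[49, 14, 57]
9: 0x21d (blk 33, set 1) → L1-HIT  vc=[49, 14, 57]
10: 0x213 (blk 33, set 1) → L1-HIT  vc=[49, 14, 57]
11: 0x2b3 (blk 43, set 3) → MISS  vc=[49, 14, 57]
12: 0x21e (blk 33, set 1) → L1-HIT  vc=[49, 14, 57]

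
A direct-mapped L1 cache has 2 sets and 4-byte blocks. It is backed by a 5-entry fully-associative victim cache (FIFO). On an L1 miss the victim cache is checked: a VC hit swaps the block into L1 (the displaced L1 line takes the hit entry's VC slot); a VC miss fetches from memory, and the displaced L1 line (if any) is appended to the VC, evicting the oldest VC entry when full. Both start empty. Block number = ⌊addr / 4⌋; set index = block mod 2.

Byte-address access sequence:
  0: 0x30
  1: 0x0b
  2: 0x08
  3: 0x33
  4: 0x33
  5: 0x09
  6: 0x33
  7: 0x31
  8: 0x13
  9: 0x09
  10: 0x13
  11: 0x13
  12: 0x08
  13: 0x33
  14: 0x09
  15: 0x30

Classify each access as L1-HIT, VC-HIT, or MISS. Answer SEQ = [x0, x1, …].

0: 0x30 (blk 12, set 0) → MISS  vc=[]
1: 0xb (blk 2, set 0) → MISS  vc=[12]
2: 0x8 (blk 2, set 0) → L1-HIT  vc=[12]
3: 0x33 (blk 12, set 0) → VC-HIT  vc=[2]
4: 0x33 (blk 12, set 0) → L1-HIT  vc=[2]
5: 0x9 (blk 2, set 0) → VC-HIT  vc=[12]
6: 0x33 (blk 12, set 0) → VC-HIT  vc=[2]
7: 0x31 (blk 12, set 0) → L1-HIT  vc=[2]
8: 0x13 (blk 4, set 0) → MISS  vc=[2, 12]
9: 0x9 (blk 2, set 0) → VC-HIT  vc=[4, 12]
10: 0x13 (blk 4, set 0) → VC-HIT  vc=[2, 12]
11: 0x13 (blk 4, set 0) → L1-HIT  vc=[2, 12]
12: 0x8 (blk 2, set 0) → VC-HIT  vc=[4, 12]
13: 0x33 (blk 12, set 0) → VC-HIT  vc=[4, 2]
14: 0x9 (blk 2, set 0) → VC-HIT  vc=[4, 12]
15: 0x30 (blk 12, set 0) → VC-HIT  vc=[4, 2]

SEQ = [MISS, MISS, L1-HIT, VC-HIT, L1-HIT, VC-HIT, VC-HIT, L1-HIT, MISS, VC-HIT, VC-HIT, L1-HIT, VC-HIT, VC-HIT, VC-HIT, VC-HIT]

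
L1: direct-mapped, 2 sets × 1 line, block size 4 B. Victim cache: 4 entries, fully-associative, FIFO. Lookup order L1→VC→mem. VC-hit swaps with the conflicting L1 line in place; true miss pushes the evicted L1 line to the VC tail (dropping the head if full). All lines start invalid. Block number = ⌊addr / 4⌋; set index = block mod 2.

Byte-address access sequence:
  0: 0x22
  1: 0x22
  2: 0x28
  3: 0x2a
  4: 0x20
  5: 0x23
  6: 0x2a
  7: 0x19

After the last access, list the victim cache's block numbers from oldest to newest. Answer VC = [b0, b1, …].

0: 0x22 (blk 8, set 0) → MISS  vc=[]
1: 0x22 (blk 8, set 0) → L1-HIT  vc=[]
2: 0x28 (blk 10, set 0) → MISS  vc=[8]
3: 0x2a (blk 10, set 0) → L1-HIT  vc=[8]
4: 0x20 (blk 8, set 0) → VC-HIT  vc=[10]
5: 0x23 (blk 8, set 0) → L1-HIT  vc=[10]
6: 0x2a (blk 10, set 0) → VC-HIT  vc=[8]
7: 0x19 (blk 6, set 0) → MISS  vc=[8, 10]

VC = [8, 10]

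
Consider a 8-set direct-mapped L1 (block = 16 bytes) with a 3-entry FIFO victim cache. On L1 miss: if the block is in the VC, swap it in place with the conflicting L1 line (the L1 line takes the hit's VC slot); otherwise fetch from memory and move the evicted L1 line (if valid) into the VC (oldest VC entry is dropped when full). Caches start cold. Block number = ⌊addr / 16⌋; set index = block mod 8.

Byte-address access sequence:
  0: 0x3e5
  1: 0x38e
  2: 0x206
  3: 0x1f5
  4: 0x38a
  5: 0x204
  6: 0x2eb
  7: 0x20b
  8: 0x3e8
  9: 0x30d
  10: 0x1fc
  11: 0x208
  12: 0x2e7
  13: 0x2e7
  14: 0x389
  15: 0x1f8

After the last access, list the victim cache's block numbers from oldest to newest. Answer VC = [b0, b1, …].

VC = [32, 62, 48]

#0 0x3e5→b62/s6 MISS; vc=[]
#1 0x38e→b56/s0 MISS; vc=[]
#2 0x206→b32/s0 MISS; vc=[56]
#3 0x1f5→b31/s7 MISS; vc=[56]
#4 0x38a→b56/s0 VC-HIT; vc=[32]
#5 0x204→b32/s0 VC-HIT; vc=[56]
#6 0x2eb→b46/s6 MISS; vc=[56,62]
#7 0x20b→b32/s0 L1-HIT; vc=[56,62]
#8 0x3e8→b62/s6 VC-HIT; vc=[56,46]
#9 0x30d→b48/s0 MISS; vc=[56,46,32]
#10 0x1fc→b31/s7 L1-HIT; vc=[56,46,32]
#11 0x208→b32/s0 VC-HIT; vc=[56,46,48]
#12 0x2e7→b46/s6 VC-HIT; vc=[56,62,48]
#13 0x2e7→b46/s6 L1-HIT; vc=[56,62,48]
#14 0x389→b56/s0 VC-HIT; vc=[32,62,48]
#15 0x1f8→b31/s7 L1-HIT; vc=[32,62,48]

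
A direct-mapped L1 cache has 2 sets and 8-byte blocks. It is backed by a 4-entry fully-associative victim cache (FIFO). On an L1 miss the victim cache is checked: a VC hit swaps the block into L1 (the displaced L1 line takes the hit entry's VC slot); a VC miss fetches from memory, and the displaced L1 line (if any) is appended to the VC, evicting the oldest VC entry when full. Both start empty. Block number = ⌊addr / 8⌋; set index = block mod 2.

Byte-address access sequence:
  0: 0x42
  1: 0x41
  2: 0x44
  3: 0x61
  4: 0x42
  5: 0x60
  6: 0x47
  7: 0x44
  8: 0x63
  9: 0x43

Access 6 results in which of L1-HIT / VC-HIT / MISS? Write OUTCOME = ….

#0 0x42→b8/s0 MISS; vc=[]
#1 0x41→b8/s0 L1-HIT; vc=[]
#2 0x44→b8/s0 L1-HIT; vc=[]
#3 0x61→b12/s0 MISS; vc=[8]
#4 0x42→b8/s0 VC-HIT; vc=[12]
#5 0x60→b12/s0 VC-HIT; vc=[8]
#6 0x47→b8/s0 VC-HIT; vc=[12]
#7 0x44→b8/s0 L1-HIT; vc=[12]
#8 0x63→b12/s0 VC-HIT; vc=[8]
#9 0x43→b8/s0 VC-HIT; vc=[12]

OUTCOME = VC-HIT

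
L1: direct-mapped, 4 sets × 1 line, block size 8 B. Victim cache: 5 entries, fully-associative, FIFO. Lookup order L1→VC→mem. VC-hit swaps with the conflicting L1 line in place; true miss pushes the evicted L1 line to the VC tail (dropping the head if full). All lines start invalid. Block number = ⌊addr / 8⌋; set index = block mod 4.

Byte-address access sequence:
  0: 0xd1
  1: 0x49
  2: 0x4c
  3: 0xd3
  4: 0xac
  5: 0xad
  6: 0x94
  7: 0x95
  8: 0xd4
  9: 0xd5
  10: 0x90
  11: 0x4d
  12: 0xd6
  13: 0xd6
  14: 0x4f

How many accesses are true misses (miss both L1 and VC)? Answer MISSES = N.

MISSES = 4

0: 0xd1 (blk 26, set 2) → MISS  vc=[]
1: 0x49 (blk 9, set 1) → MISS  vc=[]
2: 0x4c (blk 9, set 1) → L1-HIT  vc=[]
3: 0xd3 (blk 26, set 2) → L1-HIT  vc=[]
4: 0xac (blk 21, set 1) → MISS  vc=[9]
5: 0xad (blk 21, set 1) → L1-HIT  vc=[9]
6: 0x94 (blk 18, set 2) → MISS  vc=[9, 26]
7: 0x95 (blk 18, set 2) → L1-HIT  vc=[9, 26]
8: 0xd4 (blk 26, set 2) → VC-HIT  vc=[9, 18]
9: 0xd5 (blk 26, set 2) → L1-HIT  vc=[9, 18]
10: 0x90 (blk 18, set 2) → VC-HIT  vc=[9, 26]
11: 0x4d (blk 9, set 1) → VC-HIT  vc=[21, 26]
12: 0xd6 (blk 26, set 2) → VC-HIT  vc=[21, 18]
13: 0xd6 (blk 26, set 2) → L1-HIT  vc=[21, 18]
14: 0x4f (blk 9, set 1) → L1-HIT  vc=[21, 18]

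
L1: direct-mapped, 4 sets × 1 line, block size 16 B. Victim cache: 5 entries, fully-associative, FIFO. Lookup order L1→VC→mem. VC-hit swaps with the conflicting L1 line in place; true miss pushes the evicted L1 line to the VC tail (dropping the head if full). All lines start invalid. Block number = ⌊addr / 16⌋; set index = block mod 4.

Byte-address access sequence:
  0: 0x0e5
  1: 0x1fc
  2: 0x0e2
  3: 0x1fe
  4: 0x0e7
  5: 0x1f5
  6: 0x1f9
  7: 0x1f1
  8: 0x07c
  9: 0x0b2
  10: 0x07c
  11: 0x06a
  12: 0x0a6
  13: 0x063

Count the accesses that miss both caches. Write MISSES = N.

0: 0xe5 (blk 14, set 2) → MISS  vc=[]
1: 0x1fc (blk 31, set 3) → MISS  vc=[]
2: 0xe2 (blk 14, set 2) → L1-HIT  vc=[]
3: 0x1fe (blk 31, set 3) → L1-HIT  vc=[]
4: 0xe7 (blk 14, set 2) → L1-HIT  vc=[]
5: 0x1f5 (blk 31, set 3) → L1-HIT  vc=[]
6: 0x1f9 (blk 31, set 3) → L1-HIT  vc=[]
7: 0x1f1 (blk 31, set 3) → L1-HIT  vc=[]
8: 0x7c (blk 7, set 3) → MISS  vc=[31]
9: 0xb2 (blk 11, set 3) → MISS  vc=[31, 7]
10: 0x7c (blk 7, set 3) → VC-HIT  vc=[31, 11]
11: 0x6a (blk 6, set 2) → MISS  vc=[31, 11, 14]
12: 0xa6 (blk 10, set 2) → MISS  vc=[31, 11, 14, 6]
13: 0x63 (blk 6, set 2) → VC-HIT  vc=[31, 11, 14, 10]

MISSES = 6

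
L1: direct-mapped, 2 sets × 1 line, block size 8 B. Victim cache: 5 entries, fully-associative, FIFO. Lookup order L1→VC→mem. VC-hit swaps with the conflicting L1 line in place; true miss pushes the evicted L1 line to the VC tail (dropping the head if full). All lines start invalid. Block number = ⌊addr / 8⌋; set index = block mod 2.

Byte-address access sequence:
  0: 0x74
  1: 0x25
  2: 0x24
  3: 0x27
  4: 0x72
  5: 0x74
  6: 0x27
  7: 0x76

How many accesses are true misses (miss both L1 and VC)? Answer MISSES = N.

  [0] addr=0x74 blk=14 s=0: MISS | VC []
  [1] addr=0x25 blk=4 s=0: MISS | VC [14]
  [2] addr=0x24 blk=4 s=0: L1-HIT | VC [14]
  [3] addr=0x27 blk=4 s=0: L1-HIT | VC [14]
  [4] addr=0x72 blk=14 s=0: VC-HIT | VC [4]
  [5] addr=0x74 blk=14 s=0: L1-HIT | VC [4]
  [6] addr=0x27 blk=4 s=0: VC-HIT | VC [14]
  [7] addr=0x76 blk=14 s=0: VC-HIT | VC [4]

MISSES = 2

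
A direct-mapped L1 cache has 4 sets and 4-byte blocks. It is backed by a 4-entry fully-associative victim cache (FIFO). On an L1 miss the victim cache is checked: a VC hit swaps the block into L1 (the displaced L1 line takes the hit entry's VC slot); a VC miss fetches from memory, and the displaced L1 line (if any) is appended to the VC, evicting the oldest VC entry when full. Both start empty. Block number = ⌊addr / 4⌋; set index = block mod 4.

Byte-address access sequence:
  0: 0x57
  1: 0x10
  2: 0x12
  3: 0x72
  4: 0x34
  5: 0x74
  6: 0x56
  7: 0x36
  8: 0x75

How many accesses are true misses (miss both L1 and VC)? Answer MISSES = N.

0: 0x57 (blk 21, set 1) → MISS  vc=[]
1: 0x10 (blk 4, set 0) → MISS  vc=[]
2: 0x12 (blk 4, set 0) → L1-HIT  vc=[]
3: 0x72 (blk 28, set 0) → MISS  vc=[4]
4: 0x34 (blk 13, set 1) → MISS  vc=[4, 21]
5: 0x74 (blk 29, set 1) → MISS  vc=[4, 21, 13]
6: 0x56 (blk 21, set 1) → VC-HIT  vc=[4, 29, 13]
7: 0x36 (blk 13, set 1) → VC-HIT  vc=[4, 29, 21]
8: 0x75 (blk 29, set 1) → VC-HIT  vc=[4, 13, 21]

MISSES = 5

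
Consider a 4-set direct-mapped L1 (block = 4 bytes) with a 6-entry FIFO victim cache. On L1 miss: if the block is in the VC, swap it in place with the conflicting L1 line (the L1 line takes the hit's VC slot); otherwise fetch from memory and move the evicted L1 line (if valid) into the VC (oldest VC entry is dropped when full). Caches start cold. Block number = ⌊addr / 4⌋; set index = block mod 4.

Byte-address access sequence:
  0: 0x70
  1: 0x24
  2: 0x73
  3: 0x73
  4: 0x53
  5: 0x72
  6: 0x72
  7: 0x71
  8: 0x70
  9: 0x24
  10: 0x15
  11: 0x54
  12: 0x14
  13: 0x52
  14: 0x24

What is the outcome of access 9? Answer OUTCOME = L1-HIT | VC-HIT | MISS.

0: 0x70 (blk 28, set 0) → MISS  vc=[]
1: 0x24 (blk 9, set 1) → MISS  vc=[]
2: 0x73 (blk 28, set 0) → L1-HIT  vc=[]
3: 0x73 (blk 28, set 0) → L1-HIT  vc=[]
4: 0x53 (blk 20, set 0) → MISS  vc=[28]
5: 0x72 (blk 28, set 0) → VC-HIT  vc=[20]
6: 0x72 (blk 28, set 0) → L1-HIT  vc=[20]
7: 0x71 (blk 28, set 0) → L1-HIT  vc=[20]
8: 0x70 (blk 28, set 0) → L1-HIT  vc=[20]
9: 0x24 (blk 9, set 1) → L1-HIT  vc=[20]
10: 0x15 (blk 5, set 1) → MISS  vc=[20, 9]
11: 0x54 (blk 21, set 1) → MISS  vc=[20, 9, 5]
12: 0x14 (blk 5, set 1) → VC-HIT  vc=[20, 9, 21]
13: 0x52 (blk 20, set 0) → VC-HIT  vc=[28, 9, 21]
14: 0x24 (blk 9, set 1) → VC-HIT  vc=[28, 5, 21]

OUTCOME = L1-HIT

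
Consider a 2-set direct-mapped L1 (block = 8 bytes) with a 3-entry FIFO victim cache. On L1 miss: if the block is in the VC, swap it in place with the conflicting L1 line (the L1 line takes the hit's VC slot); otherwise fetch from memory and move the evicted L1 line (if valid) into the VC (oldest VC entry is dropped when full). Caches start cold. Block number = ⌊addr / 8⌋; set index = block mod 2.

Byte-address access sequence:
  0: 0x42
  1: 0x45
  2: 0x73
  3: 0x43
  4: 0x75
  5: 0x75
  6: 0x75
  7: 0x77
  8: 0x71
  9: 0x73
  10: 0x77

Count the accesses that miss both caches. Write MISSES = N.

#0 0x42→b8/s0 MISS; vc=[]
#1 0x45→b8/s0 L1-HIT; vc=[]
#2 0x73→b14/s0 MISS; vc=[8]
#3 0x43→b8/s0 VC-HIT; vc=[14]
#4 0x75→b14/s0 VC-HIT; vc=[8]
#5 0x75→b14/s0 L1-HIT; vc=[8]
#6 0x75→b14/s0 L1-HIT; vc=[8]
#7 0x77→b14/s0 L1-HIT; vc=[8]
#8 0x71→b14/s0 L1-HIT; vc=[8]
#9 0x73→b14/s0 L1-HIT; vc=[8]
#10 0x77→b14/s0 L1-HIT; vc=[8]

MISSES = 2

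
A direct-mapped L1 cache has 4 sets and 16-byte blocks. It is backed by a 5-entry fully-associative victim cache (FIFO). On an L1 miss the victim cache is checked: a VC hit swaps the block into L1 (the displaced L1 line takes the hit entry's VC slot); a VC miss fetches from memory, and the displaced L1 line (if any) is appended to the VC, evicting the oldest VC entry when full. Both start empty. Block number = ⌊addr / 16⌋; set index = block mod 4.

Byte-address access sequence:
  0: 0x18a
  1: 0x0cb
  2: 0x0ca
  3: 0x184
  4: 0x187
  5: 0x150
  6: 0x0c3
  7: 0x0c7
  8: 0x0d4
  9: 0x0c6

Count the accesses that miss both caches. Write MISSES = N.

MISSES = 4

  [0] addr=0x18a blk=24 s=0: MISS | VC []
  [1] addr=0xcb blk=12 s=0: MISS | VC [24]
  [2] addr=0xca blk=12 s=0: L1-HIT | VC [24]
  [3] addr=0x184 blk=24 s=0: VC-HIT | VC [12]
  [4] addr=0x187 blk=24 s=0: L1-HIT | VC [12]
  [5] addr=0x150 blk=21 s=1: MISS | VC [12]
  [6] addr=0xc3 blk=12 s=0: VC-HIT | VC [24]
  [7] addr=0xc7 blk=12 s=0: L1-HIT | VC [24]
  [8] addr=0xd4 blk=13 s=1: MISS | VC [24, 21]
  [9] addr=0xc6 blk=12 s=0: L1-HIT | VC [24, 21]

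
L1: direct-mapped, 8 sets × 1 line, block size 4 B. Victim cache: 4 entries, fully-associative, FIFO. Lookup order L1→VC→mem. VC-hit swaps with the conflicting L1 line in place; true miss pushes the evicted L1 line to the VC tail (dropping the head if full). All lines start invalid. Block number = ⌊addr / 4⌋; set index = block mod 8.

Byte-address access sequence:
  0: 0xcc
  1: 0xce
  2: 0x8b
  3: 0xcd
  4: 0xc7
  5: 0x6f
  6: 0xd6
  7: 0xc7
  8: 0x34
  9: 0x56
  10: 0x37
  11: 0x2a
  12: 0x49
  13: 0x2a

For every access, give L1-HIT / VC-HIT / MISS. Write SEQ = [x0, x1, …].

SEQ = [MISS, L1-HIT, MISS, L1-HIT, MISS, MISS, MISS, L1-HIT, MISS, MISS, VC-HIT, MISS, MISS, VC-HIT]

  [0] addr=0xcc blk=51 s=3: MISS | VC []
  [1] addr=0xce blk=51 s=3: L1-HIT | VC []
  [2] addr=0x8b blk=34 s=2: MISS | VC []
  [3] addr=0xcd blk=51 s=3: L1-HIT | VC []
  [4] addr=0xc7 blk=49 s=1: MISS | VC []
  [5] addr=0x6f blk=27 s=3: MISS | VC [51]
  [6] addr=0xd6 blk=53 s=5: MISS | VC [51]
  [7] addr=0xc7 blk=49 s=1: L1-HIT | VC [51]
  [8] addr=0x34 blk=13 s=5: MISS | VC [51, 53]
  [9] addr=0x56 blk=21 s=5: MISS | VC [51, 53, 13]
  [10] addr=0x37 blk=13 s=5: VC-HIT | VC [51, 53, 21]
  [11] addr=0x2a blk=10 s=2: MISS | VC [51, 53, 21, 34]
  [12] addr=0x49 blk=18 s=2: MISS | VC [53, 21, 34, 10]
  [13] addr=0x2a blk=10 s=2: VC-HIT | VC [53, 21, 34, 18]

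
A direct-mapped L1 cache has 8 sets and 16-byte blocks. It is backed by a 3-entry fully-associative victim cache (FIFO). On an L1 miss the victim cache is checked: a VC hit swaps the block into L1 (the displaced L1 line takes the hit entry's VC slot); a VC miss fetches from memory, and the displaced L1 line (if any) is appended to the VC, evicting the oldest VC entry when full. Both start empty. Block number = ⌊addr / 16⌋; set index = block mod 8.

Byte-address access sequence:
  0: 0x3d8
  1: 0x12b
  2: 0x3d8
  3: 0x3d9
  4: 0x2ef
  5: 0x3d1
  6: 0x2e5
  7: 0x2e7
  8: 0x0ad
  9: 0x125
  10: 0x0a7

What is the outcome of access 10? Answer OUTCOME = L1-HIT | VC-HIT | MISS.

#0 0x3d8→b61/s5 MISS; vc=[]
#1 0x12b→b18/s2 MISS; vc=[]
#2 0x3d8→b61/s5 L1-HIT; vc=[]
#3 0x3d9→b61/s5 L1-HIT; vc=[]
#4 0x2ef→b46/s6 MISS; vc=[]
#5 0x3d1→b61/s5 L1-HIT; vc=[]
#6 0x2e5→b46/s6 L1-HIT; vc=[]
#7 0x2e7→b46/s6 L1-HIT; vc=[]
#8 0xad→b10/s2 MISS; vc=[18]
#9 0x125→b18/s2 VC-HIT; vc=[10]
#10 0xa7→b10/s2 VC-HIT; vc=[18]

OUTCOME = VC-HIT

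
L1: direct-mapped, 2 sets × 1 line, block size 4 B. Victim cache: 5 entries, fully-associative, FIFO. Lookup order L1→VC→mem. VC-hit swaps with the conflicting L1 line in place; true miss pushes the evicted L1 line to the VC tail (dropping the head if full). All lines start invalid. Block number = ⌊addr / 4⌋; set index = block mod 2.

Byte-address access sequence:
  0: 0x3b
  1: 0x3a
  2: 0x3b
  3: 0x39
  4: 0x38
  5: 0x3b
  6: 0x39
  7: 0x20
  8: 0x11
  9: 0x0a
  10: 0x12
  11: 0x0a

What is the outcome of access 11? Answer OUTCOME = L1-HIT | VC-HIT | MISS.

OUTCOME = VC-HIT

0: 0x3b (blk 14, set 0) → MISS  vc=[]
1: 0x3a (blk 14, set 0) → L1-HIT  vc=[]
2: 0x3b (blk 14, set 0) → L1-HIT  vc=[]
3: 0x39 (blk 14, set 0) → L1-HIT  vc=[]
4: 0x38 (blk 14, set 0) → L1-HIT  vc=[]
5: 0x3b (blk 14, set 0) → L1-HIT  vc=[]
6: 0x39 (blk 14, set 0) → L1-HIT  vc=[]
7: 0x20 (blk 8, set 0) → MISS  vc=[14]
8: 0x11 (blk 4, set 0) → MISS  vc=[14, 8]
9: 0xa (blk 2, set 0) → MISS  vc=[14, 8, 4]
10: 0x12 (blk 4, set 0) → VC-HIT  vc=[14, 8, 2]
11: 0xa (blk 2, set 0) → VC-HIT  vc=[14, 8, 4]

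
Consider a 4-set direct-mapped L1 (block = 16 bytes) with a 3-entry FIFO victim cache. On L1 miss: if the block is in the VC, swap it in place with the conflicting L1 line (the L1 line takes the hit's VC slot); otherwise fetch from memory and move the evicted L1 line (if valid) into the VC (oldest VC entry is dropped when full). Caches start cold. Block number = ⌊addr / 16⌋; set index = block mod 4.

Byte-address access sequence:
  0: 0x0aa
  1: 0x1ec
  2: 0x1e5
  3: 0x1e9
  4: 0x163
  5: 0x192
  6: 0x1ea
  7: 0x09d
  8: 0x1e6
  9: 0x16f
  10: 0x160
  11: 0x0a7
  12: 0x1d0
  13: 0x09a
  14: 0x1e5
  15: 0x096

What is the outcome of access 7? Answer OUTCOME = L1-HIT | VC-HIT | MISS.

OUTCOME = MISS

  [0] addr=0xaa blk=10 s=2: MISS | VC []
  [1] addr=0x1ec blk=30 s=2: MISS | VC [10]
  [2] addr=0x1e5 blk=30 s=2: L1-HIT | VC [10]
  [3] addr=0x1e9 blk=30 s=2: L1-HIT | VC [10]
  [4] addr=0x163 blk=22 s=2: MISS | VC [10, 30]
  [5] addr=0x192 blk=25 s=1: MISS | VC [10, 30]
  [6] addr=0x1ea blk=30 s=2: VC-HIT | VC [10, 22]
  [7] addr=0x9d blk=9 s=1: MISS | VC [10, 22, 25]
  [8] addr=0x1e6 blk=30 s=2: L1-HIT | VC [10, 22, 25]
  [9] addr=0x16f blk=22 s=2: VC-HIT | VC [10, 30, 25]
  [10] addr=0x160 blk=22 s=2: L1-HIT | VC [10, 30, 25]
  [11] addr=0xa7 blk=10 s=2: VC-HIT | VC [22, 30, 25]
  [12] addr=0x1d0 blk=29 s=1: MISS | VC [30, 25, 9]
  [13] addr=0x9a blk=9 s=1: VC-HIT | VC [30, 25, 29]
  [14] addr=0x1e5 blk=30 s=2: VC-HIT | VC [10, 25, 29]
  [15] addr=0x96 blk=9 s=1: L1-HIT | VC [10, 25, 29]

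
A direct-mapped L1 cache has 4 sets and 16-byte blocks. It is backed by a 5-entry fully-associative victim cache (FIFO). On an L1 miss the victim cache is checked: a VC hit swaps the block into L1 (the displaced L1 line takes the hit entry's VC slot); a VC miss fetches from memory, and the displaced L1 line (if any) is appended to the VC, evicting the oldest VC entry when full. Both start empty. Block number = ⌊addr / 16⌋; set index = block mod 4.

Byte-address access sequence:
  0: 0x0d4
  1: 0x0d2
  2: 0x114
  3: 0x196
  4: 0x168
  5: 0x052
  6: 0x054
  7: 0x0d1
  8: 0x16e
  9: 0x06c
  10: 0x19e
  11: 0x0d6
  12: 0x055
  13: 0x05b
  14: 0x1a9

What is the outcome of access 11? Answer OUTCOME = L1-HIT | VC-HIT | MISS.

OUTCOME = VC-HIT

0: 0xd4 (blk 13, set 1) → MISS  vc=[]
1: 0xd2 (blk 13, set 1) → L1-HIT  vc=[]
2: 0x114 (blk 17, set 1) → MISS  vc=[13]
3: 0x196 (blk 25, set 1) → MISS  vc=[13, 17]
4: 0x168 (blk 22, set 2) → MISS  vc=[13, 17]
5: 0x52 (blk 5, set 1) → MISS  vc=[13, 17, 25]
6: 0x54 (blk 5, set 1) → L1-HIT  vc=[13, 17, 25]
7: 0xd1 (blk 13, set 1) → VC-HIT  vc=[5, 17, 25]
8: 0x16e (blk 22, set 2) → L1-HIT  vc=[5, 17, 25]
9: 0x6c (blk 6, set 2) → MISS  vc=[5, 17, 25, 22]
10: 0x19e (blk 25, set 1) → VC-HIT  vc=[5, 17, 13, 22]
11: 0xd6 (blk 13, set 1) → VC-HIT  vc=[5, 17, 25, 22]
12: 0x55 (blk 5, set 1) → VC-HIT  vc=[13, 17, 25, 22]
13: 0x5b (blk 5, set 1) → L1-HIT  vc=[13, 17, 25, 22]
14: 0x1a9 (blk 26, set 2) → MISS  vc=[13, 17, 25, 22, 6]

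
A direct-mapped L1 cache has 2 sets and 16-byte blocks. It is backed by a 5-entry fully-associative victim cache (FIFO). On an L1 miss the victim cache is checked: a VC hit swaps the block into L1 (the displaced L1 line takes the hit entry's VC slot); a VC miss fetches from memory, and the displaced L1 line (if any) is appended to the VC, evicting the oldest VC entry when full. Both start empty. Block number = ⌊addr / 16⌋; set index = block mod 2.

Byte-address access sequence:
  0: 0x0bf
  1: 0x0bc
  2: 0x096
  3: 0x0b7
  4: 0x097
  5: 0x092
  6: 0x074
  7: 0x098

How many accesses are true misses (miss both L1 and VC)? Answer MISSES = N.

MISSES = 3

0: 0xbf (blk 11, set 1) → MISS  vc=[]
1: 0xbc (blk 11, set 1) → L1-HIT  vc=[]
2: 0x96 (blk 9, set 1) → MISS  vc=[11]
3: 0xb7 (blk 11, set 1) → VC-HIT  vc=[9]
4: 0x97 (blk 9, set 1) → VC-HIT  vc=[11]
5: 0x92 (blk 9, set 1) → L1-HIT  vc=[11]
6: 0x74 (blk 7, set 1) → MISS  vc=[11, 9]
7: 0x98 (blk 9, set 1) → VC-HIT  vc=[11, 7]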